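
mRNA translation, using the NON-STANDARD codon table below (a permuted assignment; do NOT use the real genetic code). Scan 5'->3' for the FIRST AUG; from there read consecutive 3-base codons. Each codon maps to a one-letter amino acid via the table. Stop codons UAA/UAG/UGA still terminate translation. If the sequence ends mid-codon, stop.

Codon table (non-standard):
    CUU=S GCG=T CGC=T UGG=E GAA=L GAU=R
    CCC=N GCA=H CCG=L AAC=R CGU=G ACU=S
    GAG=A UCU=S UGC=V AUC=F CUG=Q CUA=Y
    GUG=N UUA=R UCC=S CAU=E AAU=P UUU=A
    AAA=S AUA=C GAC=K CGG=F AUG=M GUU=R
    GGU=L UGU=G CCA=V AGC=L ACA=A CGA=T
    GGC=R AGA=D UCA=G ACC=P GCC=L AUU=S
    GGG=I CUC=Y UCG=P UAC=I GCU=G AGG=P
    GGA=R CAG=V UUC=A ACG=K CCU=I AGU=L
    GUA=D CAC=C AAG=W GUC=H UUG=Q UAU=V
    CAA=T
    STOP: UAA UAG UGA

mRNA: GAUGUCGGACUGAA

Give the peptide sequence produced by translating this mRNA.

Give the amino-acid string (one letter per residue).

start AUG at pos 1
pos 1: AUG -> M; peptide=M
pos 4: UCG -> P; peptide=MP
pos 7: GAC -> K; peptide=MPK
pos 10: UGA -> STOP

Answer: MPK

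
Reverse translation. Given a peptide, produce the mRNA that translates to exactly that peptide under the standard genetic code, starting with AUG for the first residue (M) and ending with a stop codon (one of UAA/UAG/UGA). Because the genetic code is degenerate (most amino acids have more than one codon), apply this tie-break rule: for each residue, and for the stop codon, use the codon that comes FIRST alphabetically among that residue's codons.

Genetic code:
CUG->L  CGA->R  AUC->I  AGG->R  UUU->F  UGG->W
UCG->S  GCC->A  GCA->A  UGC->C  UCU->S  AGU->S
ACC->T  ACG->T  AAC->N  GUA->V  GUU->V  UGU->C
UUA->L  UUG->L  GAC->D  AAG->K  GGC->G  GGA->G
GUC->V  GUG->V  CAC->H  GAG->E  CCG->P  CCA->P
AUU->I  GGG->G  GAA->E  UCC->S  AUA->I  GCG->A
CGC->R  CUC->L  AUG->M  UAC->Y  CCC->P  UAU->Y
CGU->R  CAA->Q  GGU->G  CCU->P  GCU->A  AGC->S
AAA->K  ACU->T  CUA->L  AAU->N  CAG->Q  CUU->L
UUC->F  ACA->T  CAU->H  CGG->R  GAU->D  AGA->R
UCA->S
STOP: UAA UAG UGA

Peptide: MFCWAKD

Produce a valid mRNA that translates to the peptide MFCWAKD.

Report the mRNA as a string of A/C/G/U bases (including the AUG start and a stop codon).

residue 1: M -> AUG (start codon)
residue 2: F codons sorted = UUC,UUU -> pick first = UUC
residue 3: C codons sorted = UGC,UGU -> pick first = UGC
residue 4: W -> UGG (only codon)
residue 5: A codons sorted = GCA,GCC,GCG,GCU -> pick first = GCA
residue 6: K codons sorted = AAA,AAG -> pick first = AAA
residue 7: D codons sorted = GAC,GAU -> pick first = GAC
terminator: stop codons sorted = UAA,UAG,UGA -> pick first = UAA

Answer: mRNA: AUGUUCUGCUGGGCAAAAGACUAA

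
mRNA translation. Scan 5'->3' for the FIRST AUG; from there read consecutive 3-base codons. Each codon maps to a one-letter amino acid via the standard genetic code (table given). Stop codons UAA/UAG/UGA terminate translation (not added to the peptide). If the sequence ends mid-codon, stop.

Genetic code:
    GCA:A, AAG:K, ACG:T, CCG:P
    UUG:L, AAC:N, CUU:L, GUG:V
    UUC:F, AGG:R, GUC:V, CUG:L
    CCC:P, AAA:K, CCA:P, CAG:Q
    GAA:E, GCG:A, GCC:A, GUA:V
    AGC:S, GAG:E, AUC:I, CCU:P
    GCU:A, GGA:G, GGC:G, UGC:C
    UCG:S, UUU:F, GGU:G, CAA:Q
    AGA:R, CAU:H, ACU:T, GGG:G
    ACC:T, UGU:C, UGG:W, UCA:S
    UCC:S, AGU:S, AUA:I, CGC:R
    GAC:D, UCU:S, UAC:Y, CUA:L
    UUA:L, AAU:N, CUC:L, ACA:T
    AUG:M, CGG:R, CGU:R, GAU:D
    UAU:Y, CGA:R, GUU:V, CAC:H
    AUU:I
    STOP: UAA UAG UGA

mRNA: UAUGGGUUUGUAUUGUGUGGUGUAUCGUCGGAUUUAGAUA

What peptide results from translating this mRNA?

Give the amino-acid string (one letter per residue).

Answer: MGLYCVVYRRI

Derivation:
start AUG at pos 1
pos 1: AUG -> M; peptide=M
pos 4: GGU -> G; peptide=MG
pos 7: UUG -> L; peptide=MGL
pos 10: UAU -> Y; peptide=MGLY
pos 13: UGU -> C; peptide=MGLYC
pos 16: GUG -> V; peptide=MGLYCV
pos 19: GUG -> V; peptide=MGLYCVV
pos 22: UAU -> Y; peptide=MGLYCVVY
pos 25: CGU -> R; peptide=MGLYCVVYR
pos 28: CGG -> R; peptide=MGLYCVVYRR
pos 31: AUU -> I; peptide=MGLYCVVYRRI
pos 34: UAG -> STOP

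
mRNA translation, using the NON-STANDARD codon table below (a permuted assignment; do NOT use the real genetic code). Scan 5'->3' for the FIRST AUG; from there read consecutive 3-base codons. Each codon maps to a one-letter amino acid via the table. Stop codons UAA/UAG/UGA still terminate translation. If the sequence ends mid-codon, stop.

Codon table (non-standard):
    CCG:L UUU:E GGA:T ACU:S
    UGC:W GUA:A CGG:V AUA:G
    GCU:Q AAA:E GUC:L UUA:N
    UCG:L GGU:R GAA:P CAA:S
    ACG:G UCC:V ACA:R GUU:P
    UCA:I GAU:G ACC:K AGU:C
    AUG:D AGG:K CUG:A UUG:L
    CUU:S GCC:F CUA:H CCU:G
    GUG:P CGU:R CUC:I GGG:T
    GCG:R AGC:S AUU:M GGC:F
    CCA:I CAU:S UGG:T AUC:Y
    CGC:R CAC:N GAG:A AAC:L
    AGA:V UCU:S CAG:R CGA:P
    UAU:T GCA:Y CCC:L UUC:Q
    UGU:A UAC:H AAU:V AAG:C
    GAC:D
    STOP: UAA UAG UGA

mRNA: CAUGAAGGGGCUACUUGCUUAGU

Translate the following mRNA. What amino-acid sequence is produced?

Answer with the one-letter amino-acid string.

Answer: DCTHSQ

Derivation:
start AUG at pos 1
pos 1: AUG -> D; peptide=D
pos 4: AAG -> C; peptide=DC
pos 7: GGG -> T; peptide=DCT
pos 10: CUA -> H; peptide=DCTH
pos 13: CUU -> S; peptide=DCTHS
pos 16: GCU -> Q; peptide=DCTHSQ
pos 19: UAG -> STOP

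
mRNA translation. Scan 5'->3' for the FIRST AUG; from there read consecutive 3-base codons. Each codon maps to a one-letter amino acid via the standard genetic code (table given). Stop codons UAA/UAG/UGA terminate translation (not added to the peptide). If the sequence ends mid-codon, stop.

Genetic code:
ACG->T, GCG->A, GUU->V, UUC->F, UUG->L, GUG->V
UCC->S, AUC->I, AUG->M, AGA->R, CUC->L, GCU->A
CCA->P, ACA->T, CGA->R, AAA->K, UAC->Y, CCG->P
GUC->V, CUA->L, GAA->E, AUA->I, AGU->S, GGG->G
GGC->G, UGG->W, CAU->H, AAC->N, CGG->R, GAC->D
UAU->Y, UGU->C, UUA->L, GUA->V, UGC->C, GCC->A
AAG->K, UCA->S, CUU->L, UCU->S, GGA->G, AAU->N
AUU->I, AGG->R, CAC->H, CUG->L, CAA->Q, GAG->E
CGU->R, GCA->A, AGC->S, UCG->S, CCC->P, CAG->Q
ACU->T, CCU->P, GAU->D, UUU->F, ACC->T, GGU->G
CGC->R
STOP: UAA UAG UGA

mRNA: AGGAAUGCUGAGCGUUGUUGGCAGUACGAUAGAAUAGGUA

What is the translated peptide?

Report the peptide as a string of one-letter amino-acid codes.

Answer: MLSVVGSTIE

Derivation:
start AUG at pos 4
pos 4: AUG -> M; peptide=M
pos 7: CUG -> L; peptide=ML
pos 10: AGC -> S; peptide=MLS
pos 13: GUU -> V; peptide=MLSV
pos 16: GUU -> V; peptide=MLSVV
pos 19: GGC -> G; peptide=MLSVVG
pos 22: AGU -> S; peptide=MLSVVGS
pos 25: ACG -> T; peptide=MLSVVGST
pos 28: AUA -> I; peptide=MLSVVGSTI
pos 31: GAA -> E; peptide=MLSVVGSTIE
pos 34: UAG -> STOP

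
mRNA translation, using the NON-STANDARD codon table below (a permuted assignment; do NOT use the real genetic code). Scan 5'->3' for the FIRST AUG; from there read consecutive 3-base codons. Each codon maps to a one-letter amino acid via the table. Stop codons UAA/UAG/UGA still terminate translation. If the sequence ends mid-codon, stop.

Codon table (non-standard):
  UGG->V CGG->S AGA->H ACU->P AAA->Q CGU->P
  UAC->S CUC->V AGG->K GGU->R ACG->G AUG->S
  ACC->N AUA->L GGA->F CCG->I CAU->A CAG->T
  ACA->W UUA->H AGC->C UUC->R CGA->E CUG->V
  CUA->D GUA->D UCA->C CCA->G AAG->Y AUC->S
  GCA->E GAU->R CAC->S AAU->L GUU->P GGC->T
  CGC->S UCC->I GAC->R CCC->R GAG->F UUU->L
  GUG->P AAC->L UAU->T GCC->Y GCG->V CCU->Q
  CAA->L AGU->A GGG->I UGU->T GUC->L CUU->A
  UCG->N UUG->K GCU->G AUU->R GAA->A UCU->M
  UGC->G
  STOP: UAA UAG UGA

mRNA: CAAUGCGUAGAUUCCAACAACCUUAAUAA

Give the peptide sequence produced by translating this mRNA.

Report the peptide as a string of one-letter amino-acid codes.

Answer: SPHRLLQ

Derivation:
start AUG at pos 2
pos 2: AUG -> S; peptide=S
pos 5: CGU -> P; peptide=SP
pos 8: AGA -> H; peptide=SPH
pos 11: UUC -> R; peptide=SPHR
pos 14: CAA -> L; peptide=SPHRL
pos 17: CAA -> L; peptide=SPHRLL
pos 20: CCU -> Q; peptide=SPHRLLQ
pos 23: UAA -> STOP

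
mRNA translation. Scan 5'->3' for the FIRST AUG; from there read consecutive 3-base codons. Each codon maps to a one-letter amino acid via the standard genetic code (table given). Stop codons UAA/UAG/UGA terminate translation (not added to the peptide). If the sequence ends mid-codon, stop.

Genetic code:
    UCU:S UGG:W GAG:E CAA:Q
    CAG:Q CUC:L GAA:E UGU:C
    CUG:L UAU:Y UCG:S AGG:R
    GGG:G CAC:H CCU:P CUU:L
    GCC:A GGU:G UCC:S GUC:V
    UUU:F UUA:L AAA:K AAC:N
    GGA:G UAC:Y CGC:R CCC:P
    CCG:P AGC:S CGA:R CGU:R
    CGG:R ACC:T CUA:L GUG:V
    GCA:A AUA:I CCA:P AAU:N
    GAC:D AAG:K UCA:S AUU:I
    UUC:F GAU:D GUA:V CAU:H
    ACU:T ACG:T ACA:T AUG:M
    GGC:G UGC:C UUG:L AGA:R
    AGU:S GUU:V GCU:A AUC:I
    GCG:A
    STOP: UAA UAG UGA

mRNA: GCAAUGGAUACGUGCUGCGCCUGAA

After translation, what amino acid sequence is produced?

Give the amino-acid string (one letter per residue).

Answer: MDTCCA

Derivation:
start AUG at pos 3
pos 3: AUG -> M; peptide=M
pos 6: GAU -> D; peptide=MD
pos 9: ACG -> T; peptide=MDT
pos 12: UGC -> C; peptide=MDTC
pos 15: UGC -> C; peptide=MDTCC
pos 18: GCC -> A; peptide=MDTCCA
pos 21: UGA -> STOP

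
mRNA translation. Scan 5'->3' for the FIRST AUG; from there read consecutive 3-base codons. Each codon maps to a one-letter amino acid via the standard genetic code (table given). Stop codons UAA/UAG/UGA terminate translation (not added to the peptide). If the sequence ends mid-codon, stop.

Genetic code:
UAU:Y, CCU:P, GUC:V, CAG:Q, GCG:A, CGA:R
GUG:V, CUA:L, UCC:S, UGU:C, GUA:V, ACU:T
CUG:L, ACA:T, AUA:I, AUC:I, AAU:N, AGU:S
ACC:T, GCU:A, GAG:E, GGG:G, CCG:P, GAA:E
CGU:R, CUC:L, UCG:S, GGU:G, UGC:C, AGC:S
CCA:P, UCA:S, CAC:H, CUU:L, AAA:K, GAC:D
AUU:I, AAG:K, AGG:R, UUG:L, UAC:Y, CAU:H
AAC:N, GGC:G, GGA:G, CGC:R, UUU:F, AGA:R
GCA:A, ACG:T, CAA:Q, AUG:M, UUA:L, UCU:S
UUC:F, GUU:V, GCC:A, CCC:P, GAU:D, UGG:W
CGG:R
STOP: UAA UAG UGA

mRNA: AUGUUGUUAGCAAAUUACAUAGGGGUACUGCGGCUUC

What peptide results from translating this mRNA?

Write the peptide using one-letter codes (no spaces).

Answer: MLLANYIGVLRL

Derivation:
start AUG at pos 0
pos 0: AUG -> M; peptide=M
pos 3: UUG -> L; peptide=ML
pos 6: UUA -> L; peptide=MLL
pos 9: GCA -> A; peptide=MLLA
pos 12: AAU -> N; peptide=MLLAN
pos 15: UAC -> Y; peptide=MLLANY
pos 18: AUA -> I; peptide=MLLANYI
pos 21: GGG -> G; peptide=MLLANYIG
pos 24: GUA -> V; peptide=MLLANYIGV
pos 27: CUG -> L; peptide=MLLANYIGVL
pos 30: CGG -> R; peptide=MLLANYIGVLR
pos 33: CUU -> L; peptide=MLLANYIGVLRL
pos 36: only 1 nt remain (<3), stop (end of mRNA)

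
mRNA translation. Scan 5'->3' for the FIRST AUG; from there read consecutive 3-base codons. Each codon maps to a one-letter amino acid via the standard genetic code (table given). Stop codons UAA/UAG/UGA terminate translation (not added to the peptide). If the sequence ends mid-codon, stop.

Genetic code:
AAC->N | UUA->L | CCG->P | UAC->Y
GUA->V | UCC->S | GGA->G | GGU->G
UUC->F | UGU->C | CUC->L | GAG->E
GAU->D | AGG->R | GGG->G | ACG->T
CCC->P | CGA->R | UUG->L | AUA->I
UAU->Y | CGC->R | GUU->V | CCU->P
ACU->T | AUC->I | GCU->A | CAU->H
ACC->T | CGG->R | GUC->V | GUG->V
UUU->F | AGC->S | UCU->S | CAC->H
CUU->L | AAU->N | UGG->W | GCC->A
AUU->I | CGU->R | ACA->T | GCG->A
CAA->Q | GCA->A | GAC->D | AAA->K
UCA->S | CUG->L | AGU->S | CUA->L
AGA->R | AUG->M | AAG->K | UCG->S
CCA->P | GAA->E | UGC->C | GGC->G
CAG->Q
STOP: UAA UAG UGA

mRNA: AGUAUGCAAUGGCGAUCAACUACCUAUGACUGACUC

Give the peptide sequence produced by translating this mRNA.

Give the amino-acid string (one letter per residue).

start AUG at pos 3
pos 3: AUG -> M; peptide=M
pos 6: CAA -> Q; peptide=MQ
pos 9: UGG -> W; peptide=MQW
pos 12: CGA -> R; peptide=MQWR
pos 15: UCA -> S; peptide=MQWRS
pos 18: ACU -> T; peptide=MQWRST
pos 21: ACC -> T; peptide=MQWRSTT
pos 24: UAU -> Y; peptide=MQWRSTTY
pos 27: GAC -> D; peptide=MQWRSTTYD
pos 30: UGA -> STOP

Answer: MQWRSTTYD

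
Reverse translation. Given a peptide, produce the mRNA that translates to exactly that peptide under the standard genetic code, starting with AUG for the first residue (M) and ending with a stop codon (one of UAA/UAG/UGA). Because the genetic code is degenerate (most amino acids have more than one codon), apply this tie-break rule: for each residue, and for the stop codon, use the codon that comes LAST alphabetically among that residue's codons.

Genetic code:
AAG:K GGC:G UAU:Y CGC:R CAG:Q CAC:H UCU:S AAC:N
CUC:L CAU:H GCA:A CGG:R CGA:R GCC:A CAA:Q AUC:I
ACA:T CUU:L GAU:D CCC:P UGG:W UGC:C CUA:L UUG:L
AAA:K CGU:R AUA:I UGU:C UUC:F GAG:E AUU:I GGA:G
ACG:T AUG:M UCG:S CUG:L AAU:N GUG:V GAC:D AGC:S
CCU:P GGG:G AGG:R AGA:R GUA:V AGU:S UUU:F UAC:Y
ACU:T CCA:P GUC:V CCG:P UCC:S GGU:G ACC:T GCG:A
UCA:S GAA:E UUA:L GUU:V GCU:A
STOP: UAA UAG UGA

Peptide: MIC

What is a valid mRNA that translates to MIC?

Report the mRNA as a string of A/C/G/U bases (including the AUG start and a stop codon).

Answer: mRNA: AUGAUUUGUUGA

Derivation:
residue 1: M -> AUG (start codon)
residue 2: I codons sorted = AUA,AUC,AUU -> pick last = AUU
residue 3: C codons sorted = UGC,UGU -> pick last = UGU
terminator: stop codons sorted = UAA,UAG,UGA -> pick last = UGA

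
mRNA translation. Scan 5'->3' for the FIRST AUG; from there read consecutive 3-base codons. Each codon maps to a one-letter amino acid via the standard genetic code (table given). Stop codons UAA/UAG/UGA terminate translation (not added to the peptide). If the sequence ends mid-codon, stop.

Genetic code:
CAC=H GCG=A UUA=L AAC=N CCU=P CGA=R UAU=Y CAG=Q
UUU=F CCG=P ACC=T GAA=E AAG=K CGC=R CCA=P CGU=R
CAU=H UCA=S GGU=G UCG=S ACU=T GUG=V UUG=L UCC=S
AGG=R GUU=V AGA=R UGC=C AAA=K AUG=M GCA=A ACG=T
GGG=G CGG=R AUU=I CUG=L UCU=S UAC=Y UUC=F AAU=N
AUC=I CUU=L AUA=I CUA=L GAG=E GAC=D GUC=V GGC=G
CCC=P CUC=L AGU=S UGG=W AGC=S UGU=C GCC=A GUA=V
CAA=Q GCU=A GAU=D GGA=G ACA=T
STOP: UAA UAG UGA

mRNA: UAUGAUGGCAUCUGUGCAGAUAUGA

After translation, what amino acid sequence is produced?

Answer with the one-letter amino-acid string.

start AUG at pos 1
pos 1: AUG -> M; peptide=M
pos 4: AUG -> M; peptide=MM
pos 7: GCA -> A; peptide=MMA
pos 10: UCU -> S; peptide=MMAS
pos 13: GUG -> V; peptide=MMASV
pos 16: CAG -> Q; peptide=MMASVQ
pos 19: AUA -> I; peptide=MMASVQI
pos 22: UGA -> STOP

Answer: MMASVQI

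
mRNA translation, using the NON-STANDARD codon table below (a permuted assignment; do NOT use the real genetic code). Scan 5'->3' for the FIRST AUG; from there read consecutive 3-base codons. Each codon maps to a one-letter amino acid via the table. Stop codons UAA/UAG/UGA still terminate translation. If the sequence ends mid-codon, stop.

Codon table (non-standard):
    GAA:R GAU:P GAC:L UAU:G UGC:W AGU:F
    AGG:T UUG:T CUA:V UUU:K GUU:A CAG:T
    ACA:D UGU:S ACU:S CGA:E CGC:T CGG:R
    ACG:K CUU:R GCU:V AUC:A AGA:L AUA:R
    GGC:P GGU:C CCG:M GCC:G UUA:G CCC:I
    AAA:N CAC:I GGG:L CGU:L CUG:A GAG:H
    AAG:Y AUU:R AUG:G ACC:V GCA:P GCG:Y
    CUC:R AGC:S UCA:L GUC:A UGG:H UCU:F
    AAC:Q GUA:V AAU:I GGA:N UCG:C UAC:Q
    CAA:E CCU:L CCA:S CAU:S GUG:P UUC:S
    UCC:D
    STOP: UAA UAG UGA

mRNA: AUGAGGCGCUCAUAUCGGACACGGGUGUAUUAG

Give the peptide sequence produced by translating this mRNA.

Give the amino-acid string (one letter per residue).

Answer: GTTLGRDRPG

Derivation:
start AUG at pos 0
pos 0: AUG -> G; peptide=G
pos 3: AGG -> T; peptide=GT
pos 6: CGC -> T; peptide=GTT
pos 9: UCA -> L; peptide=GTTL
pos 12: UAU -> G; peptide=GTTLG
pos 15: CGG -> R; peptide=GTTLGR
pos 18: ACA -> D; peptide=GTTLGRD
pos 21: CGG -> R; peptide=GTTLGRDR
pos 24: GUG -> P; peptide=GTTLGRDRP
pos 27: UAU -> G; peptide=GTTLGRDRPG
pos 30: UAG -> STOP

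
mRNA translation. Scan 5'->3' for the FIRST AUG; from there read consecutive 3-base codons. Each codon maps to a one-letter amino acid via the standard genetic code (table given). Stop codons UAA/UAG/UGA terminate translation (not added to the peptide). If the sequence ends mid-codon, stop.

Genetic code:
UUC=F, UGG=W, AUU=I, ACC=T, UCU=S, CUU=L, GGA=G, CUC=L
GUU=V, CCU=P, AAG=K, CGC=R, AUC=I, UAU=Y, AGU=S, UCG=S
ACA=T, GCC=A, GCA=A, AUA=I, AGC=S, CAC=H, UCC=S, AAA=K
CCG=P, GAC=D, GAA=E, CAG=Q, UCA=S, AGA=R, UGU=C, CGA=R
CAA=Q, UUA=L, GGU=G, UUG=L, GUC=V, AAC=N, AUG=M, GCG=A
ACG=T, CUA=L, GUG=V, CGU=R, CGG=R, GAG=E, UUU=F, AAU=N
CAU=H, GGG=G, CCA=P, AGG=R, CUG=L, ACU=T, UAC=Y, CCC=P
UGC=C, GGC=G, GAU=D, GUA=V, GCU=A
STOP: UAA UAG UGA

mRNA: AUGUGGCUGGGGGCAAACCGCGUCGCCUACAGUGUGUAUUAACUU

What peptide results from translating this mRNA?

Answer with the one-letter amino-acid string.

Answer: MWLGANRVAYSVY

Derivation:
start AUG at pos 0
pos 0: AUG -> M; peptide=M
pos 3: UGG -> W; peptide=MW
pos 6: CUG -> L; peptide=MWL
pos 9: GGG -> G; peptide=MWLG
pos 12: GCA -> A; peptide=MWLGA
pos 15: AAC -> N; peptide=MWLGAN
pos 18: CGC -> R; peptide=MWLGANR
pos 21: GUC -> V; peptide=MWLGANRV
pos 24: GCC -> A; peptide=MWLGANRVA
pos 27: UAC -> Y; peptide=MWLGANRVAY
pos 30: AGU -> S; peptide=MWLGANRVAYS
pos 33: GUG -> V; peptide=MWLGANRVAYSV
pos 36: UAU -> Y; peptide=MWLGANRVAYSVY
pos 39: UAA -> STOP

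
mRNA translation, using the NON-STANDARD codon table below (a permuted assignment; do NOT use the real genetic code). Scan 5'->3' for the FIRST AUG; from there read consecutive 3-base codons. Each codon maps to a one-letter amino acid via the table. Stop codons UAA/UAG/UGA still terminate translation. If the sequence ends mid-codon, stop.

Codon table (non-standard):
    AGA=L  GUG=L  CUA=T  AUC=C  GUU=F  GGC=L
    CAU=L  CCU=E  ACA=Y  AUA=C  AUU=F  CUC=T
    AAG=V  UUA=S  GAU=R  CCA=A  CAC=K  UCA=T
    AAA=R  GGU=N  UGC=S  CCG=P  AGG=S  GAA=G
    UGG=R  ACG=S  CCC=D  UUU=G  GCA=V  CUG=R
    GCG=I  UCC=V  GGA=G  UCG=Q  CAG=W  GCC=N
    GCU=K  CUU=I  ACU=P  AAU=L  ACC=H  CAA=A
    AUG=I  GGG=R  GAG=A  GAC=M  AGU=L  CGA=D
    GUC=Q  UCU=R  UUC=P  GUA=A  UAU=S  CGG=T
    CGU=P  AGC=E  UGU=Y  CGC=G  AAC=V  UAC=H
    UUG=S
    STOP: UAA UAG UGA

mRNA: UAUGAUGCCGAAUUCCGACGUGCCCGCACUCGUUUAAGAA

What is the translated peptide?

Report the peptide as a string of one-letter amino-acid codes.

start AUG at pos 1
pos 1: AUG -> I; peptide=I
pos 4: AUG -> I; peptide=II
pos 7: CCG -> P; peptide=IIP
pos 10: AAU -> L; peptide=IIPL
pos 13: UCC -> V; peptide=IIPLV
pos 16: GAC -> M; peptide=IIPLVM
pos 19: GUG -> L; peptide=IIPLVML
pos 22: CCC -> D; peptide=IIPLVMLD
pos 25: GCA -> V; peptide=IIPLVMLDV
pos 28: CUC -> T; peptide=IIPLVMLDVT
pos 31: GUU -> F; peptide=IIPLVMLDVTF
pos 34: UAA -> STOP

Answer: IIPLVMLDVTF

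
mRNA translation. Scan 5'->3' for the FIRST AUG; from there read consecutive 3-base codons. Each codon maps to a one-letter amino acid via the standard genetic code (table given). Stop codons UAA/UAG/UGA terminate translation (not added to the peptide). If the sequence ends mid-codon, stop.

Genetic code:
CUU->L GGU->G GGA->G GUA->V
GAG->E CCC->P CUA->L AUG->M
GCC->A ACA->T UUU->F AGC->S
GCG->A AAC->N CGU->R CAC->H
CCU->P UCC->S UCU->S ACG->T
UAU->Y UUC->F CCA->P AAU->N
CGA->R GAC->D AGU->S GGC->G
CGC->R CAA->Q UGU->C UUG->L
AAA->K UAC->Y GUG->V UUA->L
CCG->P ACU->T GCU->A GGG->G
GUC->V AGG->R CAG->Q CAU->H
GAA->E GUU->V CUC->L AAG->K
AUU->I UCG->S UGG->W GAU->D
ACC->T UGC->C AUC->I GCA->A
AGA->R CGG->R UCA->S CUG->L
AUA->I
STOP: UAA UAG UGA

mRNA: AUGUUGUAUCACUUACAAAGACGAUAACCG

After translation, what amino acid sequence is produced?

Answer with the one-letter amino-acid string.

Answer: MLYHLQRR

Derivation:
start AUG at pos 0
pos 0: AUG -> M; peptide=M
pos 3: UUG -> L; peptide=ML
pos 6: UAU -> Y; peptide=MLY
pos 9: CAC -> H; peptide=MLYH
pos 12: UUA -> L; peptide=MLYHL
pos 15: CAA -> Q; peptide=MLYHLQ
pos 18: AGA -> R; peptide=MLYHLQR
pos 21: CGA -> R; peptide=MLYHLQRR
pos 24: UAA -> STOP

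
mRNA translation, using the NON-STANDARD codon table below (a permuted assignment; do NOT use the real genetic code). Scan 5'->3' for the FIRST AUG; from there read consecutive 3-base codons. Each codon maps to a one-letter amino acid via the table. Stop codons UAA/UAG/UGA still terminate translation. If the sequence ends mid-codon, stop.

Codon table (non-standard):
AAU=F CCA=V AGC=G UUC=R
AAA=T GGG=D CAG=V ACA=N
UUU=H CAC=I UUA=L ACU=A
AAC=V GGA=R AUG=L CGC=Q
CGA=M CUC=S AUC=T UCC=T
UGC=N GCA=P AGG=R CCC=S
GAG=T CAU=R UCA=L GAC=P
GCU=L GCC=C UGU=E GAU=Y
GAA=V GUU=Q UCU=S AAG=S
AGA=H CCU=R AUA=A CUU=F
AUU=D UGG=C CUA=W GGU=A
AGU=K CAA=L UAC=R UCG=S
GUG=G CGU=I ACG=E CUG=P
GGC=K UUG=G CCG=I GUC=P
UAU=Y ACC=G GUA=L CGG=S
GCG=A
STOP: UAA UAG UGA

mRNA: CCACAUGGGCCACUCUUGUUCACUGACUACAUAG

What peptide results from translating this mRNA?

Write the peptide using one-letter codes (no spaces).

start AUG at pos 4
pos 4: AUG -> L; peptide=L
pos 7: GGC -> K; peptide=LK
pos 10: CAC -> I; peptide=LKI
pos 13: UCU -> S; peptide=LKIS
pos 16: UGU -> E; peptide=LKISE
pos 19: UCA -> L; peptide=LKISEL
pos 22: CUG -> P; peptide=LKISELP
pos 25: ACU -> A; peptide=LKISELPA
pos 28: ACA -> N; peptide=LKISELPAN
pos 31: UAG -> STOP

Answer: LKISELPAN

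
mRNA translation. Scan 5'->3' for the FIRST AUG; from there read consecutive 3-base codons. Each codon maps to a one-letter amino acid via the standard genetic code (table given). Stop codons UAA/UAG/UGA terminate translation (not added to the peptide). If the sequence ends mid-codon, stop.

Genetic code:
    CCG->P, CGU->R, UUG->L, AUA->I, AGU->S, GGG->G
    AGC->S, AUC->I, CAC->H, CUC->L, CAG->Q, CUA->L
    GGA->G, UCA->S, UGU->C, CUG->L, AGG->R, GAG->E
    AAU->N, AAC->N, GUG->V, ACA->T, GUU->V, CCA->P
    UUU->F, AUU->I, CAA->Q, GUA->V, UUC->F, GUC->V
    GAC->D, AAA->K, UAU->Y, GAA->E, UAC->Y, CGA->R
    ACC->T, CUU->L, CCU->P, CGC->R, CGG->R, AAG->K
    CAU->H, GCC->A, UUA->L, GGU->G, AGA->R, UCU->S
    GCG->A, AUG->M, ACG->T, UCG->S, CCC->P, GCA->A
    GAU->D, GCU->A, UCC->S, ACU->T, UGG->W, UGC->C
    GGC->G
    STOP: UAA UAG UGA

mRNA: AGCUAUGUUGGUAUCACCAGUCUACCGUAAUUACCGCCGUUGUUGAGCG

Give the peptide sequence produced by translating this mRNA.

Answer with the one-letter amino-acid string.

start AUG at pos 4
pos 4: AUG -> M; peptide=M
pos 7: UUG -> L; peptide=ML
pos 10: GUA -> V; peptide=MLV
pos 13: UCA -> S; peptide=MLVS
pos 16: CCA -> P; peptide=MLVSP
pos 19: GUC -> V; peptide=MLVSPV
pos 22: UAC -> Y; peptide=MLVSPVY
pos 25: CGU -> R; peptide=MLVSPVYR
pos 28: AAU -> N; peptide=MLVSPVYRN
pos 31: UAC -> Y; peptide=MLVSPVYRNY
pos 34: CGC -> R; peptide=MLVSPVYRNYR
pos 37: CGU -> R; peptide=MLVSPVYRNYRR
pos 40: UGU -> C; peptide=MLVSPVYRNYRRC
pos 43: UGA -> STOP

Answer: MLVSPVYRNYRRC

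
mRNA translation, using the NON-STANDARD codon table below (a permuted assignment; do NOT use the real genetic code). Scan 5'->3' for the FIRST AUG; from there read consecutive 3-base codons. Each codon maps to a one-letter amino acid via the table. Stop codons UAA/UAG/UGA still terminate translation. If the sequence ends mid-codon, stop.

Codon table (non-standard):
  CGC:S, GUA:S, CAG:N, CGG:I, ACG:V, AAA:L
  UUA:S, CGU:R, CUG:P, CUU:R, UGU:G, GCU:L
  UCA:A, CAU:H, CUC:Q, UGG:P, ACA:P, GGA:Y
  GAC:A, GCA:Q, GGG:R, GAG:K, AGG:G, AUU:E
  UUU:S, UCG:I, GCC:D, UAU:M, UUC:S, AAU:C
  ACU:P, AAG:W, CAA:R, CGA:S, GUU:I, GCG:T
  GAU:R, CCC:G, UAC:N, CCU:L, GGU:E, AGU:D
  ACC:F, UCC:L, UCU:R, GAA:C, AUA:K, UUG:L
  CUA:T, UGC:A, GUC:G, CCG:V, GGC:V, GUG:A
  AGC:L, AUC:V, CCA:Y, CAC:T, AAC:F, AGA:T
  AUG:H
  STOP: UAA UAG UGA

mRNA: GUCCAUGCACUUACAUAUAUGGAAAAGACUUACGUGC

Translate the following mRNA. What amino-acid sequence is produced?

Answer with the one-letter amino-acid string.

Answer: HTSHKPLTRVA

Derivation:
start AUG at pos 4
pos 4: AUG -> H; peptide=H
pos 7: CAC -> T; peptide=HT
pos 10: UUA -> S; peptide=HTS
pos 13: CAU -> H; peptide=HTSH
pos 16: AUA -> K; peptide=HTSHK
pos 19: UGG -> P; peptide=HTSHKP
pos 22: AAA -> L; peptide=HTSHKPL
pos 25: AGA -> T; peptide=HTSHKPLT
pos 28: CUU -> R; peptide=HTSHKPLTR
pos 31: ACG -> V; peptide=HTSHKPLTRV
pos 34: UGC -> A; peptide=HTSHKPLTRVA
pos 37: only 0 nt remain (<3), stop (end of mRNA)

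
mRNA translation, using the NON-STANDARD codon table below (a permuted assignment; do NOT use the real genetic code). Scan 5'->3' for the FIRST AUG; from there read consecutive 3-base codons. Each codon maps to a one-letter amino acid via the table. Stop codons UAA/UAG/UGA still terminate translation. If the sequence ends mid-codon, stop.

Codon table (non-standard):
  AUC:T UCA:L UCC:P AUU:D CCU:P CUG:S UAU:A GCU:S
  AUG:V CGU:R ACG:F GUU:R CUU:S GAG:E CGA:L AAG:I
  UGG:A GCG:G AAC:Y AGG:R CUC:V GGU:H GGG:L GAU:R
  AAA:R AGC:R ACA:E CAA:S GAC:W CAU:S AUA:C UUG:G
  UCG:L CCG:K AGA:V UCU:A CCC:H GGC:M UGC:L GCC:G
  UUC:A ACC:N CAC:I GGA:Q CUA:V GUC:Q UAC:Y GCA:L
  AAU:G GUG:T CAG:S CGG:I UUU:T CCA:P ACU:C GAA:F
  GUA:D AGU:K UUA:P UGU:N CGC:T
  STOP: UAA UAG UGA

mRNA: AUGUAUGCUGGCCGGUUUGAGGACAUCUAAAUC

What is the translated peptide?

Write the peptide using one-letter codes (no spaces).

Answer: VASMITEWT

Derivation:
start AUG at pos 0
pos 0: AUG -> V; peptide=V
pos 3: UAU -> A; peptide=VA
pos 6: GCU -> S; peptide=VAS
pos 9: GGC -> M; peptide=VASM
pos 12: CGG -> I; peptide=VASMI
pos 15: UUU -> T; peptide=VASMIT
pos 18: GAG -> E; peptide=VASMITE
pos 21: GAC -> W; peptide=VASMITEW
pos 24: AUC -> T; peptide=VASMITEWT
pos 27: UAA -> STOP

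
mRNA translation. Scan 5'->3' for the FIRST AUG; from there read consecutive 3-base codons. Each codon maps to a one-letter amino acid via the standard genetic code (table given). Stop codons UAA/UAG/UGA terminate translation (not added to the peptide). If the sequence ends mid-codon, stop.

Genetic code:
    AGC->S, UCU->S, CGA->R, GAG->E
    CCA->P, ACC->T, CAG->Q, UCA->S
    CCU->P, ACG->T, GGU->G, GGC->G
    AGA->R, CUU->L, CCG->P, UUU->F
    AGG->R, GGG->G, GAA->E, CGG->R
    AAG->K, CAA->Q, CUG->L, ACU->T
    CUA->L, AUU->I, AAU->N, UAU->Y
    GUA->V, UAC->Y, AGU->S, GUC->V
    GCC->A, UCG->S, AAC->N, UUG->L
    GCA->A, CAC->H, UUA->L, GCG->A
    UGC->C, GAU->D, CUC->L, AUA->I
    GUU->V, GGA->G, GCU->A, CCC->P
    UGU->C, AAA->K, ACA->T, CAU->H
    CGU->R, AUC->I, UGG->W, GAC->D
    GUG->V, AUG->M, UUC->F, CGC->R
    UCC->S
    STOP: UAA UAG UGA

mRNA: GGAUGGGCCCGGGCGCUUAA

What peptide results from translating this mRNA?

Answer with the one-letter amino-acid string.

Answer: MGPGA

Derivation:
start AUG at pos 2
pos 2: AUG -> M; peptide=M
pos 5: GGC -> G; peptide=MG
pos 8: CCG -> P; peptide=MGP
pos 11: GGC -> G; peptide=MGPG
pos 14: GCU -> A; peptide=MGPGA
pos 17: UAA -> STOP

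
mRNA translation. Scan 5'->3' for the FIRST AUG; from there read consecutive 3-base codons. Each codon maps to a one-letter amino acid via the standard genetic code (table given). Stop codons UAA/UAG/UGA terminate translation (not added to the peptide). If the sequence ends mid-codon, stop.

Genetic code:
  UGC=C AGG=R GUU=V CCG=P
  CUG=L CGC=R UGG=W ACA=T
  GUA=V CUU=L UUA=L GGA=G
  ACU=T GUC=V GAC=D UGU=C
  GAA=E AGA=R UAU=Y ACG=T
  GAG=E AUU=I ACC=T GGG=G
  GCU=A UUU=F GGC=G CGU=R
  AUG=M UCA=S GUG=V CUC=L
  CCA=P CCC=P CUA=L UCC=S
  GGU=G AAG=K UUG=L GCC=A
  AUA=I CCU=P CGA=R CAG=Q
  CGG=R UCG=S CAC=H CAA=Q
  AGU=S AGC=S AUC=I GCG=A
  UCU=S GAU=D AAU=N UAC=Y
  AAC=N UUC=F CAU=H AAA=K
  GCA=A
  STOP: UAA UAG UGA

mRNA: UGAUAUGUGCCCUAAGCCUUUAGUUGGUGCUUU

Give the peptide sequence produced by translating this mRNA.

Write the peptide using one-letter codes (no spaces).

Answer: MCPKPLVGA

Derivation:
start AUG at pos 4
pos 4: AUG -> M; peptide=M
pos 7: UGC -> C; peptide=MC
pos 10: CCU -> P; peptide=MCP
pos 13: AAG -> K; peptide=MCPK
pos 16: CCU -> P; peptide=MCPKP
pos 19: UUA -> L; peptide=MCPKPL
pos 22: GUU -> V; peptide=MCPKPLV
pos 25: GGU -> G; peptide=MCPKPLVG
pos 28: GCU -> A; peptide=MCPKPLVGA
pos 31: only 2 nt remain (<3), stop (end of mRNA)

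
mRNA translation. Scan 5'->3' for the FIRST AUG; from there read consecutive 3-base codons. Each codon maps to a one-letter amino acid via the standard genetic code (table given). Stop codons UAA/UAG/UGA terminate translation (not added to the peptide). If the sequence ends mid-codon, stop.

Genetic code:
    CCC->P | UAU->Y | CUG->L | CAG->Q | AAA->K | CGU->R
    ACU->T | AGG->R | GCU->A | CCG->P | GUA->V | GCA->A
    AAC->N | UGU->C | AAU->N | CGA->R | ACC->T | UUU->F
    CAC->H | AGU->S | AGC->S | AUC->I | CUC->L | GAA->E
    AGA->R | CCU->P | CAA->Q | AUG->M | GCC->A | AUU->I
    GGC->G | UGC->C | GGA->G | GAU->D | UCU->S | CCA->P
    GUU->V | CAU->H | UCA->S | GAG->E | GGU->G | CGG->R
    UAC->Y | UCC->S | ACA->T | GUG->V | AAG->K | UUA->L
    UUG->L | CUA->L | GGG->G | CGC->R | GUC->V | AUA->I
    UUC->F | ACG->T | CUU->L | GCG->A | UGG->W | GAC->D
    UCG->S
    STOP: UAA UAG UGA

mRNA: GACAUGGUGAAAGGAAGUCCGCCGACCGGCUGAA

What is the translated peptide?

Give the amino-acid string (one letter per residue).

start AUG at pos 3
pos 3: AUG -> M; peptide=M
pos 6: GUG -> V; peptide=MV
pos 9: AAA -> K; peptide=MVK
pos 12: GGA -> G; peptide=MVKG
pos 15: AGU -> S; peptide=MVKGS
pos 18: CCG -> P; peptide=MVKGSP
pos 21: CCG -> P; peptide=MVKGSPP
pos 24: ACC -> T; peptide=MVKGSPPT
pos 27: GGC -> G; peptide=MVKGSPPTG
pos 30: UGA -> STOP

Answer: MVKGSPPTG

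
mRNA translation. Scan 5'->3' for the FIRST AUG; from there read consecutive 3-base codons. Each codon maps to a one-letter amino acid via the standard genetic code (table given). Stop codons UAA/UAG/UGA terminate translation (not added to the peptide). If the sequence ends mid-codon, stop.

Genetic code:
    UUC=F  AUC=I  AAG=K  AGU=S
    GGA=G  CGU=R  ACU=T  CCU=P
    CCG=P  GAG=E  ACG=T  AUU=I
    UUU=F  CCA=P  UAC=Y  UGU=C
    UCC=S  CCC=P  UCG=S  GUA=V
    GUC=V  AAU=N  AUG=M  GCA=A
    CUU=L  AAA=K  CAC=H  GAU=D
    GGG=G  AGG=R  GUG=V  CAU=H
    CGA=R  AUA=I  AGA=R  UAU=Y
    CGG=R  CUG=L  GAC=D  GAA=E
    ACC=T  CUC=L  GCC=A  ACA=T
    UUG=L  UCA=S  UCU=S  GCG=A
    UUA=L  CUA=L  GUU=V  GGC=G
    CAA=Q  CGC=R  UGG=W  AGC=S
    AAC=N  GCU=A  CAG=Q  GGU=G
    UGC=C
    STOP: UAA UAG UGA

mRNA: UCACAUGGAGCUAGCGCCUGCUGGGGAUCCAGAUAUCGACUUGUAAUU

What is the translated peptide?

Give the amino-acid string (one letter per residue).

Answer: MELAPAGDPDIDL

Derivation:
start AUG at pos 4
pos 4: AUG -> M; peptide=M
pos 7: GAG -> E; peptide=ME
pos 10: CUA -> L; peptide=MEL
pos 13: GCG -> A; peptide=MELA
pos 16: CCU -> P; peptide=MELAP
pos 19: GCU -> A; peptide=MELAPA
pos 22: GGG -> G; peptide=MELAPAG
pos 25: GAU -> D; peptide=MELAPAGD
pos 28: CCA -> P; peptide=MELAPAGDP
pos 31: GAU -> D; peptide=MELAPAGDPD
pos 34: AUC -> I; peptide=MELAPAGDPDI
pos 37: GAC -> D; peptide=MELAPAGDPDID
pos 40: UUG -> L; peptide=MELAPAGDPDIDL
pos 43: UAA -> STOP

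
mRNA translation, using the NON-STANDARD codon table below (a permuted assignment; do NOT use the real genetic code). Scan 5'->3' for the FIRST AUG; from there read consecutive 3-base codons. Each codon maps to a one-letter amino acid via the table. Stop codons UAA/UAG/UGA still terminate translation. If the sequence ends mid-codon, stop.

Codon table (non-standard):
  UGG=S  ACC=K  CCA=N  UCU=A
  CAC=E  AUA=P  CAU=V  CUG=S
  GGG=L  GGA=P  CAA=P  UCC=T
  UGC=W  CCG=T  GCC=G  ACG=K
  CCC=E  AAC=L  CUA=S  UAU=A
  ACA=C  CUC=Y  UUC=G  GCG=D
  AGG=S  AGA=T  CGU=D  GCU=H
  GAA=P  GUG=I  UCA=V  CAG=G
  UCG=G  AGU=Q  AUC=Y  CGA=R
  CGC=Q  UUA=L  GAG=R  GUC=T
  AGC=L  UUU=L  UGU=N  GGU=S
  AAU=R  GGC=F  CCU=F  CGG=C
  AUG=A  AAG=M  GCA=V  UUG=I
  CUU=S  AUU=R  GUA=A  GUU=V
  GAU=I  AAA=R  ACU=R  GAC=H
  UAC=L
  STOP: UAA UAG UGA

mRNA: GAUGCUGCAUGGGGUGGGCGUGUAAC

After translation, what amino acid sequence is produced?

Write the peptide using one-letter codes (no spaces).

Answer: ASVLIFI

Derivation:
start AUG at pos 1
pos 1: AUG -> A; peptide=A
pos 4: CUG -> S; peptide=AS
pos 7: CAU -> V; peptide=ASV
pos 10: GGG -> L; peptide=ASVL
pos 13: GUG -> I; peptide=ASVLI
pos 16: GGC -> F; peptide=ASVLIF
pos 19: GUG -> I; peptide=ASVLIFI
pos 22: UAA -> STOP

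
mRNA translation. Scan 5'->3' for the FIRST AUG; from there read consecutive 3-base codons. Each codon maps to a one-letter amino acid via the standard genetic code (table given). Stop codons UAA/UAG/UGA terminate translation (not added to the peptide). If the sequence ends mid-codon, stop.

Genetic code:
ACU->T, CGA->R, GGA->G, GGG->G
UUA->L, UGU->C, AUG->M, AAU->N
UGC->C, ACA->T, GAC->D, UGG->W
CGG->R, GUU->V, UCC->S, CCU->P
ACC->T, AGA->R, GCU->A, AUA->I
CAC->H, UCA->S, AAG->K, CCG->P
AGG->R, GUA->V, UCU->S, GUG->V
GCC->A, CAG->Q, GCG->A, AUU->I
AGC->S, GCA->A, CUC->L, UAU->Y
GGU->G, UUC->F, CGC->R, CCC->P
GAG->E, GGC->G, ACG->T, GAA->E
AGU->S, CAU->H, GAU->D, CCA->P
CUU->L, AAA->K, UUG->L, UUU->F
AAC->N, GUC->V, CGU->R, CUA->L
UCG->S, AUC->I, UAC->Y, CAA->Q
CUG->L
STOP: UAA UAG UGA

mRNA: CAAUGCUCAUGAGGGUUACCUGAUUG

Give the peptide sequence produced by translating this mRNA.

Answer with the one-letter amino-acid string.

Answer: MLMRVT

Derivation:
start AUG at pos 2
pos 2: AUG -> M; peptide=M
pos 5: CUC -> L; peptide=ML
pos 8: AUG -> M; peptide=MLM
pos 11: AGG -> R; peptide=MLMR
pos 14: GUU -> V; peptide=MLMRV
pos 17: ACC -> T; peptide=MLMRVT
pos 20: UGA -> STOP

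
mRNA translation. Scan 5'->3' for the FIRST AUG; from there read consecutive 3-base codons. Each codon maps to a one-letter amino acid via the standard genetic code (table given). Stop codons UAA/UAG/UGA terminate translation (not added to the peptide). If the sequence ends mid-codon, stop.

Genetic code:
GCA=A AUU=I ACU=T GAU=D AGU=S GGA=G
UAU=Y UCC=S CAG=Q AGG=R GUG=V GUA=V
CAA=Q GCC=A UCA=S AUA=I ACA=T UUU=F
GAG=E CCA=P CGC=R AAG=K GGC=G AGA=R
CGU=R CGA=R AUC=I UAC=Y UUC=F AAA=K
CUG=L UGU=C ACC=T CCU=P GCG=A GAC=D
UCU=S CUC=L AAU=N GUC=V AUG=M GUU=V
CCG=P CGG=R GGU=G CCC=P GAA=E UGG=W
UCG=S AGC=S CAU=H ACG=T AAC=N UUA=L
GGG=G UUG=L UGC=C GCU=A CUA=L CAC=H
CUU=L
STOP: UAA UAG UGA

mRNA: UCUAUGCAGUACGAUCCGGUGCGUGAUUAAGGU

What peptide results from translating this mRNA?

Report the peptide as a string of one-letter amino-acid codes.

start AUG at pos 3
pos 3: AUG -> M; peptide=M
pos 6: CAG -> Q; peptide=MQ
pos 9: UAC -> Y; peptide=MQY
pos 12: GAU -> D; peptide=MQYD
pos 15: CCG -> P; peptide=MQYDP
pos 18: GUG -> V; peptide=MQYDPV
pos 21: CGU -> R; peptide=MQYDPVR
pos 24: GAU -> D; peptide=MQYDPVRD
pos 27: UAA -> STOP

Answer: MQYDPVRD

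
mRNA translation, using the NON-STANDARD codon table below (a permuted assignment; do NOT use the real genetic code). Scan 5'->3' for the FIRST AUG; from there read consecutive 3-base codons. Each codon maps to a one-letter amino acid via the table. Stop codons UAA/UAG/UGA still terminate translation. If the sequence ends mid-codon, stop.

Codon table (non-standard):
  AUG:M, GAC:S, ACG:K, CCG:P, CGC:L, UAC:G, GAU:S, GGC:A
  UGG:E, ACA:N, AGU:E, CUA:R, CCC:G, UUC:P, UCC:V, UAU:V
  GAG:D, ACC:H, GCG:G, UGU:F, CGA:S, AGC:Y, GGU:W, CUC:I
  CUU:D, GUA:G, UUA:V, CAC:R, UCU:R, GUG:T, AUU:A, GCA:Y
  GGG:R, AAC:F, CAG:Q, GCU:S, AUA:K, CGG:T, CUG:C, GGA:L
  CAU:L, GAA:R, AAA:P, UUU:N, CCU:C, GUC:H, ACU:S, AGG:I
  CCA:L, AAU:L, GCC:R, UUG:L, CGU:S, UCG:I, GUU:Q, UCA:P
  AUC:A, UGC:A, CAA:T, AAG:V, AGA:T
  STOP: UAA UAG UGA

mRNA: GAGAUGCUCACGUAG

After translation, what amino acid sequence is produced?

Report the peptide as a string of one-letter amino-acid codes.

Answer: MIK

Derivation:
start AUG at pos 3
pos 3: AUG -> M; peptide=M
pos 6: CUC -> I; peptide=MI
pos 9: ACG -> K; peptide=MIK
pos 12: UAG -> STOP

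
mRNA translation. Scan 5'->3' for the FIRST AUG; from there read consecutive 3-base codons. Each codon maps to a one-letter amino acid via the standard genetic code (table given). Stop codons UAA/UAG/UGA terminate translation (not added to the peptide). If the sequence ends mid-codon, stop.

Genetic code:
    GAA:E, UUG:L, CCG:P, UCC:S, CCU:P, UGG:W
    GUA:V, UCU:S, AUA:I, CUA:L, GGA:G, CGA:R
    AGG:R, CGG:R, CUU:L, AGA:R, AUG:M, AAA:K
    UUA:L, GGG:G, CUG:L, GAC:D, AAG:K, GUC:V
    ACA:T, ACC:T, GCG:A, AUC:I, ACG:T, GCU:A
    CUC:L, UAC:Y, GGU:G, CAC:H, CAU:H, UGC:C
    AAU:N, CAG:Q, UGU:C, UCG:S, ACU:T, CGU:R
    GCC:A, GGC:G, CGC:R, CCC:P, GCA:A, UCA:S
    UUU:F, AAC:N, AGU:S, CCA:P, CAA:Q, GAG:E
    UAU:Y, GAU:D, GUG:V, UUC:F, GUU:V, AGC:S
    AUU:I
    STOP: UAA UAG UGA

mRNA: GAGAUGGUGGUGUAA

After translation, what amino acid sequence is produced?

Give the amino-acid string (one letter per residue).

start AUG at pos 3
pos 3: AUG -> M; peptide=M
pos 6: GUG -> V; peptide=MV
pos 9: GUG -> V; peptide=MVV
pos 12: UAA -> STOP

Answer: MVV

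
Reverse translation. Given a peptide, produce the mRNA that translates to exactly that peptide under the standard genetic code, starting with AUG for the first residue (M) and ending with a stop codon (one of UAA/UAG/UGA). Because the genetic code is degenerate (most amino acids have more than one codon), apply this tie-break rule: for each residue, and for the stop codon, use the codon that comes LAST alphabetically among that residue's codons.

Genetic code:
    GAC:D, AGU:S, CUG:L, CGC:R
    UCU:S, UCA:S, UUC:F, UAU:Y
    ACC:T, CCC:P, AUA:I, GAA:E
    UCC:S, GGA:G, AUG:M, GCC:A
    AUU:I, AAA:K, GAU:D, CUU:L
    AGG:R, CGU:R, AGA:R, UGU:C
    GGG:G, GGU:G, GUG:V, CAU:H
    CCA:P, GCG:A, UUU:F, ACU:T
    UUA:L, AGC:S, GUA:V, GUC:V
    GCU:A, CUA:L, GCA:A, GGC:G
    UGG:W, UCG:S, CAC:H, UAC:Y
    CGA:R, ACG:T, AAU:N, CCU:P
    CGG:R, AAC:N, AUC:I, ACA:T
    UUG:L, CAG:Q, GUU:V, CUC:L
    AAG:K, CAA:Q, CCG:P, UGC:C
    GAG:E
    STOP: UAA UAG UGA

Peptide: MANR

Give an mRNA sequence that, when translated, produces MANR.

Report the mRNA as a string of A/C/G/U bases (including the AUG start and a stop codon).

Answer: mRNA: AUGGCUAAUCGUUGA

Derivation:
residue 1: M -> AUG (start codon)
residue 2: A codons sorted = GCA,GCC,GCG,GCU -> pick last = GCU
residue 3: N codons sorted = AAC,AAU -> pick last = AAU
residue 4: R codons sorted = AGA,AGG,CGA,CGC,CGG,CGU -> pick last = CGU
terminator: stop codons sorted = UAA,UAG,UGA -> pick last = UGA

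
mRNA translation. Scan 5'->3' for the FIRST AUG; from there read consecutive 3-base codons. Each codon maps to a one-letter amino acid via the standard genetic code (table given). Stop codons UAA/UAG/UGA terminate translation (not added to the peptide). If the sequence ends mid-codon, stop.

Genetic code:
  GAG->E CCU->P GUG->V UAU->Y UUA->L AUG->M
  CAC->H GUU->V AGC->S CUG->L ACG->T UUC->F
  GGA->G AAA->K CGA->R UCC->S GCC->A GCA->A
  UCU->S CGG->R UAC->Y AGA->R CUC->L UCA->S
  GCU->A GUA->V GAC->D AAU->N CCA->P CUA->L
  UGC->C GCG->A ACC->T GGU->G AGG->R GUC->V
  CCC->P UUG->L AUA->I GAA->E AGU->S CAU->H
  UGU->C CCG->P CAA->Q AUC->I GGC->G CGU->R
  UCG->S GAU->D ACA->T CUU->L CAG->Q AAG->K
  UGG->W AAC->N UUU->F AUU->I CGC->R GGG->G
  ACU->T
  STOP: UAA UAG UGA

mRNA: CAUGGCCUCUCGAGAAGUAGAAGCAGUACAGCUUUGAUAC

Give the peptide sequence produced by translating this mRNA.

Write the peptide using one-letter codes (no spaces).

Answer: MASREVEAVQL

Derivation:
start AUG at pos 1
pos 1: AUG -> M; peptide=M
pos 4: GCC -> A; peptide=MA
pos 7: UCU -> S; peptide=MAS
pos 10: CGA -> R; peptide=MASR
pos 13: GAA -> E; peptide=MASRE
pos 16: GUA -> V; peptide=MASREV
pos 19: GAA -> E; peptide=MASREVE
pos 22: GCA -> A; peptide=MASREVEA
pos 25: GUA -> V; peptide=MASREVEAV
pos 28: CAG -> Q; peptide=MASREVEAVQ
pos 31: CUU -> L; peptide=MASREVEAVQL
pos 34: UGA -> STOP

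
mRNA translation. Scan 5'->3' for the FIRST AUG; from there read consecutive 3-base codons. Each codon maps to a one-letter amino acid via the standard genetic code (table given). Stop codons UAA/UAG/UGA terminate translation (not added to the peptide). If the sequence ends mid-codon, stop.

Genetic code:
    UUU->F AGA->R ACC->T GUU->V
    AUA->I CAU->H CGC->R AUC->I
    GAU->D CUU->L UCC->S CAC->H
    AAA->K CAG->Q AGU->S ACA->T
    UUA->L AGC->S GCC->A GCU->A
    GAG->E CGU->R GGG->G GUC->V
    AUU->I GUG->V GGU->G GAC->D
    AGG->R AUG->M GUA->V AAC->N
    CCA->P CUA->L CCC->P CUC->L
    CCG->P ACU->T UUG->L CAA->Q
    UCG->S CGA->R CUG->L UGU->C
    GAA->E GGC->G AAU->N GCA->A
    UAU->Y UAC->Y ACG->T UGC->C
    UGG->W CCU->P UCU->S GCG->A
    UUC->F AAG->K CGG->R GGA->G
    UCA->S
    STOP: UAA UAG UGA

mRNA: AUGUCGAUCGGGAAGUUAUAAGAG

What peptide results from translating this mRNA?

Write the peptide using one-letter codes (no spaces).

start AUG at pos 0
pos 0: AUG -> M; peptide=M
pos 3: UCG -> S; peptide=MS
pos 6: AUC -> I; peptide=MSI
pos 9: GGG -> G; peptide=MSIG
pos 12: AAG -> K; peptide=MSIGK
pos 15: UUA -> L; peptide=MSIGKL
pos 18: UAA -> STOP

Answer: MSIGKL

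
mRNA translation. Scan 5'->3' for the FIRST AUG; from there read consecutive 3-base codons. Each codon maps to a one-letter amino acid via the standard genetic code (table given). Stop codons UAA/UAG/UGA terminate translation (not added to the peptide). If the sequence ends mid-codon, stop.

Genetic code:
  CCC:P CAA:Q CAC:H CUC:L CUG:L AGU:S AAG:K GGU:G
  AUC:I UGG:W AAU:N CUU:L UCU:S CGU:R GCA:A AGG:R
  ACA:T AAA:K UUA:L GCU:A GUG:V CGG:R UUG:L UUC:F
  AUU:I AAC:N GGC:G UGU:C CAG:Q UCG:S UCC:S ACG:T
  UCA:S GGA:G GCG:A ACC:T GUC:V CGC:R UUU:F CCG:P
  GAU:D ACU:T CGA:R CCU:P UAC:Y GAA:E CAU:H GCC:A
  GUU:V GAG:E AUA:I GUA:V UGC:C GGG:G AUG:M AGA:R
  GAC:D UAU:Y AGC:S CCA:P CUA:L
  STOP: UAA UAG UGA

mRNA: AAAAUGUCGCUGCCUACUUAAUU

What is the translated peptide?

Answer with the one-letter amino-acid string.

Answer: MSLPT

Derivation:
start AUG at pos 3
pos 3: AUG -> M; peptide=M
pos 6: UCG -> S; peptide=MS
pos 9: CUG -> L; peptide=MSL
pos 12: CCU -> P; peptide=MSLP
pos 15: ACU -> T; peptide=MSLPT
pos 18: UAA -> STOP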